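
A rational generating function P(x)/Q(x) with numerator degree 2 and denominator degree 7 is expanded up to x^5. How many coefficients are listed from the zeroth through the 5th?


Expanding up to x^5 gives the coefficients for x^0, x^1, ..., x^5.
That is 5 + 1 = 6 coefficients in total.

6


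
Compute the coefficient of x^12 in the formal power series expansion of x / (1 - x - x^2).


Let f(x) = sum_{k>=0} a_k x^k. Multiplying f(x) * (1 - x - x^2) = x and matching coefficients gives a_0 = 0, a_1 = 1, and a_k = a_{k-1} + a_{k-2} for k >= 2. These are the Fibonacci numbers F_k.
Iterating from F_0 = 0, F_1 = 1:
F_0=0, F_1=1, F_2=1, F_3=2, F_4=3, F_5=5, F_6=8, F_7=13, F_8=21, F_9=34, ...
F_12 = 144.

144


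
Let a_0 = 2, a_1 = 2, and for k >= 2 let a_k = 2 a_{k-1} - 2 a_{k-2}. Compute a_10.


Iterating the recurrence forward:
a_0 = 2
a_1 = 2
a_2 = 2*2 - 2*2 = 0
a_3 = 2*0 - 2*2 = -4
a_4 = 2*-4 - 2*0 = -8
a_5 = 2*-8 - 2*-4 = -8
a_6 = 2*-8 - 2*-8 = 0
a_7 = 2*0 - 2*-8 = 16
a_8 = 2*16 - 2*0 = 32
a_9 = 2*32 - 2*16 = 32
a_10 = 2*32 - 2*32 = 0
So a_10 = 0.

0


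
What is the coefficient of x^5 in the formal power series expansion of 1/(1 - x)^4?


The expansion 1/(1 - x)^r = sum_{k>=0} C(k + r - 1, r - 1) x^k follows from the multiset / negative-binomial theorem (or from repeated differentiation of the geometric series).
For r = 4 and k = 5:
C(8, 3) = 40320 / (6 * 120) = 56.

56


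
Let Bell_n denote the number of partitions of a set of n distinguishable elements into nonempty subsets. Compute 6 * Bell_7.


Bell_7 can be computed from the Bell triangle or from Dobinski's identity Bell_n = (1/e) * sum_{k>=0} k^n / k!.
Computing Bell_7 = 877.
Then 6 * 877 = 5262.

5262


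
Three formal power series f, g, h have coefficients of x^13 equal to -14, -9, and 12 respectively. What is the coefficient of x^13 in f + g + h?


Series addition is componentwise:
-14 + -9 + 12
= -11

-11


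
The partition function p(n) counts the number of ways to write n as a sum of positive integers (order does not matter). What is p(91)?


Using the generating function prod_{k>=1} 1/(1-x^k), we compute p(91).
By dynamic programming over parts 1 through 91:
p(91) = 64112359

64112359


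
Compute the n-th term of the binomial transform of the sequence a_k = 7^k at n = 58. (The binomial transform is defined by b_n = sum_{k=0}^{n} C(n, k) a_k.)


With a_k = 7^k, b_n = sum_{k=0}^{n} C(n, k) 7^k = (1 + 7)^n by the binomial theorem.
For n = 58: (1 + 7)^58 = 8^58 = 23945242826029513411849172299223580994042798784118784.

23945242826029513411849172299223580994042798784118784


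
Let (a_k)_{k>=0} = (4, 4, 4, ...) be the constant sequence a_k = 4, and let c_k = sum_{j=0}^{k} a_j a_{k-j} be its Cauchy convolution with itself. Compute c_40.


Since a_j = 4 for all j >= 0, the convolution sum becomes
c_k = sum_{j=0}^{k} 4 * 4 = 16 * (k + 1).
Equivalently, the generating function of (a_k) is 4/(1 - x) and its square is 16/(1 - x)^2 = sum_{k>=0} 16(k + 1) x^k.
For k = 40: 16 * 41 = 656.

656


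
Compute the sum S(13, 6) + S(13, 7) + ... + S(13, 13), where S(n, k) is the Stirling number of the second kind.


By definition, S(n, k) counts partitions of an n-set into exactly k nonempty blocks.
Computing row n = 13 for k = 6..13:
S(13, k): 9321312, 5715424, 1899612, 359502, 39325, 2431, 78, 1
Sum = 17337685.

17337685


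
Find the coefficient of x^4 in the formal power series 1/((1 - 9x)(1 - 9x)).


By partial fractions or Cauchy convolution:
The coefficient equals sum_{k=0}^{4} 9^k * 9^(4-k).
= 32805

32805


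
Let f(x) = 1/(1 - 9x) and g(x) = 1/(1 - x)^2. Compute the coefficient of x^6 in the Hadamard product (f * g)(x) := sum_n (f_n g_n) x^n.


f has coefficients f_k = 9^k. For g = 1/(1 - x)^2 the coefficient is g_k = C(k + 1, 1) = k + 1. The Hadamard coefficient is (f * g)_k = 9^k * (k + 1).
For k = 6: 9^6 * 7 = 531441 * 7 = 3720087.

3720087


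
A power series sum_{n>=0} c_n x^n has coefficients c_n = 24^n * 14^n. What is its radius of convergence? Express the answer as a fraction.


By the root test (Cauchy-Hadamard), the radius is R = 1 / limsup_n |c_n|^(1/n).
Here |c_n|^(1/n) = (24^n * 14^n)^(1/n) = 24 * 14 = 336 for all n.
So R = 1/336 = 1/336.

1/336


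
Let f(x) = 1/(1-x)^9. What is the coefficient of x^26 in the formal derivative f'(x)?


Differentiate: d/dx [ 1/(1-x)^r ] = r / (1-x)^(r+1).
Here r = 9, so f'(x) = 9 / (1-x)^10.
The expansion of 1/(1-x)^(r+1) has coefficient of x^n equal to C(n+r, r).
So the coefficient of x^26 in f'(x) is
9 * C(35, 9) = 9 * 70607460 = 635467140

635467140


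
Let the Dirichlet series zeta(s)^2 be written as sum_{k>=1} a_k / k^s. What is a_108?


The Dirichlet convolution of the constant function 1 with itself gives (1 * 1)(k) = sum_{d | k} 1 = d(k), the number of positive divisors of k.
Since zeta(s) = sum_{k>=1} 1/k^s, we have zeta(s)^2 = sum_{k>=1} d(k)/k^s, so a_k = d(k).
For k = 108: the divisors are 1, 2, 3, 4, 6, 9, 12, 18, 27, 36, 54, 108.
Count = 12.

12


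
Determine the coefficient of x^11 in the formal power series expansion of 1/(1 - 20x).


The geometric series identity gives 1/(1 - c x) = sum_{k>=0} c^k x^k, so the coefficient of x^k is c^k.
Here c = 20 and k = 11.
Computing: 20^11 = 204800000000000

204800000000000


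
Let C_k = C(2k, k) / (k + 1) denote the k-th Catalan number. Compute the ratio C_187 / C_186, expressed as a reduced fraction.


Using C_k = (2k)! / (k! (k+1)!), the ratio C_{k+1}/C_k simplifies to
C_{k+1}/C_k = [(2k+2)! / ((k+1)! (k+2)!)] * [k! (k+1)! / (2k)!]
 = (2k+2)(2k+1) / ((k+1)(k+2)) = 2(2k+1) / (k+2).
For k = 186: 2(2*186 + 1) / (186 + 2) = 746/188 = 373/94.

373/94


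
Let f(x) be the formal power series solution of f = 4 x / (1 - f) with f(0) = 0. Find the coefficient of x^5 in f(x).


Apply Lagrange inversion: f = 4 x * phi(f) with phi(t) = 1/(1 - t), so
[x^n] f = 4^n * (1/n) [t^(n-1)] phi(t)^n = 4^n * (1/n) [t^(n-1)] (1 - t)^(-n) = 4^n * (1/n) C(2n - 2, n - 1) = 4^n * C_{n-1}.
For n = 5: C_4 = C(8, 4) / 5 = 70/5 = 14.
With the 4^5 = 1024 factor, the coefficient is 1024 * 14 = 14336.

14336


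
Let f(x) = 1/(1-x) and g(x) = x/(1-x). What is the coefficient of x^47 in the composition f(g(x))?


First simplify the composition: f(g(x)) = 1/(1 - x/(1-x)) = (1-x)/((1-x) - x) = (1-x)/(1-2x).
Now extract the coefficient. Write (1-x)/(1-2x) = 1/(1-2x) - x/(1-2x).
The coefficient of x^n in 1/(1-2x) is 2^n, and in x/(1-2x) is 2^(n-1) (for n >= 1).
So the coefficient of x^47 is 2^47 - 2^46 = 140737488355328 - 70368744177664 = 70368744177664.

70368744177664


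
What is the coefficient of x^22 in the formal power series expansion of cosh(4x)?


The Maclaurin series is cosh(t) = sum_{m>=0} t^(2m) / (2m)!, so substituting t = 4x, only even powers of x are nonzero, with coefficient of x^(2m) equal to 4^(2m) / (2m)!.
For x^22 the coefficient is 4^22/22! = 17592186044416/1124000727777607680000 = 33554432/2143861251406875.

33554432/2143861251406875


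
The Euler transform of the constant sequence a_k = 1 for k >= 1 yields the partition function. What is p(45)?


The Euler transform converts the sequence a_k = 1 into the number of integer partitions.
Using the recurrence or dynamic programming:
p(45) = 89134

89134


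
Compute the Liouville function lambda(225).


The Liouville function is lambda(k) = (-1)^Omega(k), where Omega(k) counts the prime factors of k with multiplicity.
Factoring: 225 = 3 * 3 * 5 * 5, so Omega(225) = 4.
lambda(225) = (-1)^4 = 1.

1


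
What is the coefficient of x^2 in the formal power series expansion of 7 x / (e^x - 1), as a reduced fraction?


The exponential generating function for Bernoulli numbers is
x / (e^x - 1) = sum_{k>=0} B_k x^k / k!.
So the coefficient of x^2 in 7 x / (e^x - 1) is 7 B_2 / 2!.
Computing: B_2 = 1/6, 2! = 2, giving
7 * 1/6 / 2 = 7/12.

7/12


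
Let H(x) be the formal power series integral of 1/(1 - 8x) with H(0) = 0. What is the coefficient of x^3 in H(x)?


1/(1 - 8x) = sum_{k>=0} 8^k x^k. Integrating termwise with H(0) = 0:
H(x) = sum_{k>=0} 8^k x^(k+1) / (k+1) = sum_{m>=1} 8^(m-1) x^m / m.
For m = 3: 8^2/3 = 64/3 = 64/3.

64/3


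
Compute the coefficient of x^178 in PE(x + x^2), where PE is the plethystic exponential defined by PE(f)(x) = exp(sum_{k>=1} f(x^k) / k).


With f(x) = x + x^2, the exponent is sum_{k>=1} (x^k + x^(2k)) / k = -ln(1 - x) - ln(1 - x^2). Exponentiating:
PE(x + x^2) = 1 / ((1 - x)(1 - x^2)).
This is the generating function for partitions of n into parts of size 1 or 2. The number of 2's can be any j in 0..89, and the rest are 1's, so
[x^178] = floor(178/2) + 1 = 90.

90


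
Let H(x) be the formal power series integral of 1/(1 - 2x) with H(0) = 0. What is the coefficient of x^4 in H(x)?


1/(1 - 2x) = sum_{k>=0} 2^k x^k. Integrating termwise with H(0) = 0:
H(x) = sum_{k>=0} 2^k x^(k+1) / (k+1) = sum_{m>=1} 2^(m-1) x^m / m.
For m = 4: 2^3/4 = 8/4 = 2.

2


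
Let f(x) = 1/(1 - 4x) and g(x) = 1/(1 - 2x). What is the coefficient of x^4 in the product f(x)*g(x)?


The coefficient of x^n in f*g is the Cauchy product: sum_{k=0}^{n} a^k * b^(n-k).
With a=4, b=2, n=4:
sum_{k=0}^{4} 4^k * 2^(4-k)
= 496

496


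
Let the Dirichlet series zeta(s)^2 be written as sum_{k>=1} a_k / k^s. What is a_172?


The Dirichlet convolution of the constant function 1 with itself gives (1 * 1)(k) = sum_{d | k} 1 = d(k), the number of positive divisors of k.
Since zeta(s) = sum_{k>=1} 1/k^s, we have zeta(s)^2 = sum_{k>=1} d(k)/k^s, so a_k = d(k).
For k = 172: the divisors are 1, 2, 4, 43, 86, 172.
Count = 6.

6


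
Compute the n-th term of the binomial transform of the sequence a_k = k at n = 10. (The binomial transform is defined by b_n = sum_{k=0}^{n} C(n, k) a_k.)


With a_k = k, b_n = sum_{k=0}^{n} C(n, k) k. Using k * C(n, k) = n * C(n-1, k-1) gives b_n = n * sum_{k>=1} C(n-1, k-1) = n * 2^(n-1).
For n = 10: 10 * 2^9 = 10 * 512 = 5120.

5120


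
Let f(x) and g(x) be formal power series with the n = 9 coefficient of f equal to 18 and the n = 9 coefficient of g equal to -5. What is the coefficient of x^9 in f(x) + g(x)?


Addition of formal power series is termwise.
The coefficient of x^9 in f + g = 18 + -5
= 13

13


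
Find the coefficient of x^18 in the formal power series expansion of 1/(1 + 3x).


Write 1/(1 + c x) = 1/(1 - (-c) x) and apply the geometric-series identity
1/(1 - y) = sum_{k>=0} y^k to get 1/(1 + c x) = sum_{k>=0} (-c)^k x^k.
So the coefficient of x^k is (-c)^k = (-1)^k * c^k.
Here c = 3 and k = 18:
(-3)^18 = 1 * 387420489 = 387420489

387420489


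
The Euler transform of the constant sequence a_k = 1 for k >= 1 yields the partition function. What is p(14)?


The Euler transform converts the sequence a_k = 1 into the number of integer partitions.
Using the recurrence or dynamic programming:
p(14) = 135

135


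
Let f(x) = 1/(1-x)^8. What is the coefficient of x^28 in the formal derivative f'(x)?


Differentiate: d/dx [ 1/(1-x)^r ] = r / (1-x)^(r+1).
Here r = 8, so f'(x) = 8 / (1-x)^9.
The expansion of 1/(1-x)^(r+1) has coefficient of x^n equal to C(n+r, r).
So the coefficient of x^28 in f'(x) is
8 * C(36, 8) = 8 * 30260340 = 242082720

242082720


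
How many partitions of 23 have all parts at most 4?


Using the generating function (1-x)^(-1)(1-x^2)^(-1)...(1-x^4)^(-1),
the coefficient of x^23 counts these restricted partitions.
Result = 150

150


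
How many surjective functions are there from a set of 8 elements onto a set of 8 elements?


By inclusion-exclusion on which target elements are missed, the number of surjections from an n-set onto a k-set is
surj(n, k) = sum_{j=0}^{k} (-1)^j C(k, j) (k - j)^n.
Equivalently surj(n, k) = k! * S(n, k), where S(n, k) is the Stirling number of the second kind.
For n = 8, k = 8:
S(8, 8) = 1, so
surj = 8! * 1 = 40320 * 1 = 40320.

40320


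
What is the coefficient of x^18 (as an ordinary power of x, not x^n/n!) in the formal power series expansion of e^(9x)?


The exponential series is e^y = sum_{k>=0} y^k / k!. Substituting y = 9x gives
e^(9x) = sum_{k>=0} 9^k x^k / k!.
So the coefficient of x^n is a^n/n! with a = 9, n = 18:
9^18 / 18! = 150094635296999121/6402373705728000 = 22876792454961/975822848000

22876792454961/975822848000


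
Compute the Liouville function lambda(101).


The Liouville function is lambda(k) = (-1)^Omega(k), where Omega(k) counts the prime factors of k with multiplicity.
Factoring: 101 = 101, so Omega(101) = 1.
lambda(101) = (-1)^1 = -1.

-1


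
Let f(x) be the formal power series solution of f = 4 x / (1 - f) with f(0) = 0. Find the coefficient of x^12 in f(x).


Apply Lagrange inversion: f = 4 x * phi(f) with phi(t) = 1/(1 - t), so
[x^n] f = 4^n * (1/n) [t^(n-1)] phi(t)^n = 4^n * (1/n) [t^(n-1)] (1 - t)^(-n) = 4^n * (1/n) C(2n - 2, n - 1) = 4^n * C_{n-1}.
For n = 12: C_11 = C(22, 11) / 12 = 705432/12 = 58786.
With the 4^12 = 16777216 factor, the coefficient is 16777216 * 58786 = 986265419776.

986265419776


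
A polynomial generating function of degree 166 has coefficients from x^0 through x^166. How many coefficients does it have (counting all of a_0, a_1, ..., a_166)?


A polynomial of degree 166 takes the form a_0 + a_1 x + ... + a_166 x^166.
The number of coefficients is 166 + 1 = 167.

167


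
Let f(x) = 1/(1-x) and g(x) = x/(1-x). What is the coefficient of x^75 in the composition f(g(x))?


First simplify the composition: f(g(x)) = 1/(1 - x/(1-x)) = (1-x)/((1-x) - x) = (1-x)/(1-2x).
Now extract the coefficient. Write (1-x)/(1-2x) = 1/(1-2x) - x/(1-2x).
The coefficient of x^n in 1/(1-2x) is 2^n, and in x/(1-2x) is 2^(n-1) (for n >= 1).
So the coefficient of x^75 is 2^75 - 2^74 = 37778931862957161709568 - 18889465931478580854784 = 18889465931478580854784.

18889465931478580854784


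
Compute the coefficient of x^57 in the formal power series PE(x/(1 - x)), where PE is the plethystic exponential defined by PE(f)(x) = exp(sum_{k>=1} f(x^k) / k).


For f(x) = x/(1 - x) we have
sum_{k>=1} f(x^k) / k = sum_{k>=1} (1/k) * x^k / (1 - x^k) = sum_{k, m >= 1} x^(k m) / k,
which after exponentiating simplifies to
PE(x/(1 - x)) = prod_{k>=1} 1 / (1 - x^k).
This is the generating function for the partition function p(n), so the coefficient of x^57 is p(57).
Computing p(57) by dynamic programming over parts 1, 2, ..., 57: p(57) = 614154.

614154


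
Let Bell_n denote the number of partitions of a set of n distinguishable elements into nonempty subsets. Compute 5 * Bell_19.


Bell_19 can be computed from the Bell triangle or from Dobinski's identity Bell_n = (1/e) * sum_{k>=0} k^n / k!.
Computing Bell_19 = 5832742205057.
Then 5 * 5832742205057 = 29163711025285.

29163711025285


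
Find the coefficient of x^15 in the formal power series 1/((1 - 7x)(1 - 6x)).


By partial fractions or Cauchy convolution:
The coefficient equals sum_{k=0}^{15} 7^k * 6^(15-k).
= 30411820662145

30411820662145


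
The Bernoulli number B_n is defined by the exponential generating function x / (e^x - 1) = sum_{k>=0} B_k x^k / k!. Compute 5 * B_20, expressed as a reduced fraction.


Bernoulli numbers can also be computed recursively via B_0 = 1 and sum_{j=0}^{m} C(m+1, j) B_j = 0 for m >= 1. Odd-index Bernoulli numbers vanish for k >= 3.
Computing B_20 = -174611/330, so 5 * B_20 = 5 * -174611/330 = -174611/66.

-174611/66


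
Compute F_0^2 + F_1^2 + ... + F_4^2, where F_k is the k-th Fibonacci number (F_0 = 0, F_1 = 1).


There is a standard identity sum_{k=0}^{N} F_k^2 = F_N * F_{N+1} (proved inductively from the telescoping relation F_k^2 = F_k F_{k+1} - F_{k-1} F_k). Then
sum_{k=0}^{4} F_k^2 = F_4 F_5 - F_0 F_0.
Computing: F_4 = 3, F_5 = 5.
Sum = 3 * 5 = 15.

15


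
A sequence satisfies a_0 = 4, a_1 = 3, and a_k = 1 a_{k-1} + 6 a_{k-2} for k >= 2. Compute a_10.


The characteristic equation is t^2 - 1 t - 6 = 0, with roots r_1 = 3 and r_2 = -2 (so c_1 = r_1 + r_2, c_2 = -r_1 r_2 as required).
One can use the closed form a_n = A r_1^n + B r_2^n, but direct iteration is more reliable:
a_0 = 4, a_1 = 3, a_2 = 27, a_3 = 45, a_4 = 207, a_5 = 477, a_6 = 1719, a_7 = 4581, a_8 = 14895, a_9 = 42381, a_10 = 131751.
So a_10 = 131751.

131751


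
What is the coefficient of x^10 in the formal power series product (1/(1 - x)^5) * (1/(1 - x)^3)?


Combine the factors: (1/(1 - x)^5) * (1/(1 - x)^3) = 1/(1 - x)^8.
Then use 1/(1 - x)^r = sum_{k>=0} C(k + r - 1, r - 1) x^k with r = 8 and k = 10:
C(17, 7) = 19448.

19448


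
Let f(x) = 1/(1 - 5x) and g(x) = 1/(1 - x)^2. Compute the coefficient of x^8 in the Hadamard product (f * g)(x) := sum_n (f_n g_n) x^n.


f has coefficients f_k = 5^k. For g = 1/(1 - x)^2 the coefficient is g_k = C(k + 1, 1) = k + 1. The Hadamard coefficient is (f * g)_k = 5^k * (k + 1).
For k = 8: 5^8 * 9 = 390625 * 9 = 3515625.

3515625


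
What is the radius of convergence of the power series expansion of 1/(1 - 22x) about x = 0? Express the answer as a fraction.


Expanding 1/(1 - 22x) = sum_{k>=0} 22^k x^k, the series converges when |22x| < 1, i.e., |x| < 1/22.
So the radius of convergence is 1/22 = 1/22.

1/22


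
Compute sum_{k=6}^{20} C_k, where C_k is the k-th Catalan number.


C_6 through C_20: 132, 429, 1430, 4862, 16796, 58786, 208012, 742900, 2674440, 9694845, 35357670, 129644790, 477638700, 1767263190, 6564120420
Sum = 132 + 429 + 1430 + 4862 + 16796 + 58786 + 208012 + 742900 + 2674440 + 9694845 + 35357670 + 129644790 + 477638700 + 1767263190 + 6564120420
= 8987427402

8987427402


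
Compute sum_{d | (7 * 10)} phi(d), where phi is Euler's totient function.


First, 7 * 10 = 70. One classical identity is sum_{d | n} phi(d) = n (each k in [1, n] has a unique gcd with n, and among the k's with gcd(k, n) = n/d there are phi(d) of them). So the sum equals 70. We also verify directly:
Divisors of 70: 1, 2, 5, 7, 10, 14, 35, 70.
phi values: 1, 1, 4, 6, 4, 6, 24, 24.
Sum = 70.

70


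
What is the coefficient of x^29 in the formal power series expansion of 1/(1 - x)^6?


The negative binomial / multiset identity is
1/(1 - x)^r = sum_{k>=0} C(k + r - 1, r - 1) x^k.
Here r = 6 and k = 29, so the coefficient is
C(29 + 5, 5) = C(34, 5)
= 278256

278256


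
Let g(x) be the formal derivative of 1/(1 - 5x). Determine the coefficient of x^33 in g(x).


Differentiate termwise: d/dx sum_{k>=0} 5^k x^k = sum_{k>=1} k 5^k x^(k-1) = sum_{j>=0} (j+1) 5^(j+1) x^j.
Equivalently, d/dx [1/(1 - 5x)] = 5/(1 - 5x)^2.
For j = 33: 34 * 5^34 = 34 * 582076609134674072265625 = 19790604710578918457031250.

19790604710578918457031250


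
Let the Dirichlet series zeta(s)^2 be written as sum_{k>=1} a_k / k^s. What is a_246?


The Dirichlet convolution of the constant function 1 with itself gives (1 * 1)(k) = sum_{d | k} 1 = d(k), the number of positive divisors of k.
Since zeta(s) = sum_{k>=1} 1/k^s, we have zeta(s)^2 = sum_{k>=1} d(k)/k^s, so a_k = d(k).
For k = 246: the divisors are 1, 2, 3, 6, 41, 82, 123, 246.
Count = 8.

8


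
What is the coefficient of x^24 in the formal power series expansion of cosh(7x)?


The Maclaurin series is cosh(t) = sum_{m>=0} t^(2m) / (2m)!, so substituting t = 7x, only even powers of x are nonzero, with coefficient of x^(2m) equal to 7^(2m) / (2m)!.
For x^24 the coefficient is 7^24/24! = 191581231380566414401/620448401733239439360000 = 558545864083284007/1808887468610027520000.

558545864083284007/1808887468610027520000


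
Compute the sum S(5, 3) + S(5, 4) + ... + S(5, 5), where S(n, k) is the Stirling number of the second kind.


By definition, S(n, k) counts partitions of an n-set into exactly k nonempty blocks.
Computing row n = 5 for k = 3..5:
S(5, k): 25, 10, 1
Sum = 36.

36


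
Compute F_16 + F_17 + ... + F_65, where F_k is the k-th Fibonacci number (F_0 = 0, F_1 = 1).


Use the identity sum_{k=0}^{N} F_k = F_{N+2} - 1 (which follows from F_{k+2} - F_{k+1} = F_k). Then
sum_{k=16}^{65} F_k = (F_{67} - 1) - (F_{17} - 1) = F_{67} - F_{17}.
Computing: F_{67} = 44945570212853, F_{17} = 1597, so
Sum = 44945570212853 - 1597 = 44945570211256.

44945570211256


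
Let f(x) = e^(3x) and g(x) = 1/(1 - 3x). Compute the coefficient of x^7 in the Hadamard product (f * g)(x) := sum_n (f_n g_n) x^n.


Expanding: f_k = 3^k/k! (from e^(3x)) and g_k = 3^k (from 1/(1 - 3x)). So the Hadamard coefficient (f * g)_k = 3^k 3^k / k! = (9)^k / k!.
For k = 7: 9^7/7! = 4782969/5040 = 531441/560.

531441/560


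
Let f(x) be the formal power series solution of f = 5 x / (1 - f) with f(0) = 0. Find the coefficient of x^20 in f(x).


Apply Lagrange inversion: f = 5 x * phi(f) with phi(t) = 1/(1 - t), so
[x^n] f = 5^n * (1/n) [t^(n-1)] phi(t)^n = 5^n * (1/n) [t^(n-1)] (1 - t)^(-n) = 5^n * (1/n) C(2n - 2, n - 1) = 5^n * C_{n-1}.
For n = 20: C_19 = C(38, 19) / 20 = 35345263800/20 = 1767263190.
With the 5^20 = 95367431640625 factor, the coefficient is 95367431640625 * 1767263190 = 168539351463317871093750.

168539351463317871093750


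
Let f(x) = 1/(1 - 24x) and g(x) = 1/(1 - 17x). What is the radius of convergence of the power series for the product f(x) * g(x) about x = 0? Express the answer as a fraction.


The radius of 1/(1 - 24x) is 1/24 (nearest singularity at x = 1/24), and the radius of 1/(1 - 17x) is 1/17.
The product f(x)*g(x) = 1/((1 - 24x)(1 - 17x)) has singularities at both 1/24 and 1/17, so its radius of convergence is the distance to the nearest one:
min(1/24, 1/17) = 1/24.

1/24


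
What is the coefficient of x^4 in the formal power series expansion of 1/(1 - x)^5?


The expansion 1/(1 - x)^r = sum_{k>=0} C(k + r - 1, r - 1) x^k follows from the multiset / negative-binomial theorem (or from repeated differentiation of the geometric series).
For r = 5 and k = 4:
C(8, 4) = 40320 / (24 * 24) = 70.

70


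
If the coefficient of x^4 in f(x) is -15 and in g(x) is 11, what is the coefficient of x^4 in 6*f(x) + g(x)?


Scalar multiplication scales coefficients: 6 * -15 = -90.
Then add the g coefficient: -90 + 11
= -79

-79


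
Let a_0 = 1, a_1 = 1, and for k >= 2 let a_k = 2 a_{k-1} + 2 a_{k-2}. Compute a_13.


Iterating the recurrence forward:
a_0 = 1
a_1 = 1
a_2 = 2*1 + 2*1 = 4
a_3 = 2*4 + 2*1 = 10
a_4 = 2*10 + 2*4 = 28
a_5 = 2*28 + 2*10 = 76
a_6 = 2*76 + 2*28 = 208
a_7 = 2*208 + 2*76 = 568
a_8 = 2*568 + 2*208 = 1552
a_9 = 2*1552 + 2*568 = 4240
a_10 = 2*4240 + 2*1552 = 11584
a_11 = 2*11584 + 2*4240 = 31648
a_12 = 2*31648 + 2*11584 = 86464
a_13 = 2*86464 + 2*31648 = 236224
So a_13 = 236224.

236224


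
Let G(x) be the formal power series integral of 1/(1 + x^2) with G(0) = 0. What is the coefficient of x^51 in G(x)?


1/(1 + x^2) = sum_{j>=0} (-1)^j x^(2j). Integrating termwise with G(0) = 0:
G(x) = sum_{j>=0} (-1)^j x^(2j+1) / (2j+1) = arctan(x).
Only odd powers are nonzero. For x^51 write 51 = 2*25 + 1, giving
(-1)^25 / 51 = -1/51 = -1/51.

-1/51


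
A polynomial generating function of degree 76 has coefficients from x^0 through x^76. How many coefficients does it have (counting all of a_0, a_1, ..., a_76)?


A polynomial of degree 76 takes the form a_0 + a_1 x + ... + a_76 x^76.
The number of coefficients is 76 + 1 = 77.

77


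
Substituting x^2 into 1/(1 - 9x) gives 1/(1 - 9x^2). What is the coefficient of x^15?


Since 1/(1 - 9x^2) only has even powers of x,
the coefficient of x^15 (odd) is 0.

0


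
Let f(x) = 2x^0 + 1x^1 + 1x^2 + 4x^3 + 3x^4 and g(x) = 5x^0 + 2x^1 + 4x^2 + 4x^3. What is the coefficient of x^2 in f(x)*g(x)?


Cauchy product at x^2:
2*4 + 1*2 + 1*5
= 15

15


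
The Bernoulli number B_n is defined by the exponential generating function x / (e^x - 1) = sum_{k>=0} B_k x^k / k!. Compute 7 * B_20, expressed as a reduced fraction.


Bernoulli numbers can also be computed recursively via B_0 = 1 and sum_{j=0}^{m} C(m+1, j) B_j = 0 for m >= 1. Odd-index Bernoulli numbers vanish for k >= 3.
Computing B_20 = -174611/330, so 7 * B_20 = 7 * -174611/330 = -1222277/330.

-1222277/330


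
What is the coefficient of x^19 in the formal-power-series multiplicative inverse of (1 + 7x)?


The inverse is 1/(1 + 7x). Apply the geometric identity 1/(1 - y) = sum_{k>=0} y^k with y = -7x:
1/(1 + 7x) = sum_{k>=0} (-7)^k x^k.
So the coefficient of x^19 is (-7)^19 = -11398895185373143.

-11398895185373143


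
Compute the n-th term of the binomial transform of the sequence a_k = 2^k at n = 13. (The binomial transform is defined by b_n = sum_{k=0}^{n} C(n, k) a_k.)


With a_k = 2^k, b_n = sum_{k=0}^{n} C(n, k) 2^k = (1 + 2)^n by the binomial theorem.
For n = 13: (1 + 2)^13 = 3^13 = 1594323.

1594323


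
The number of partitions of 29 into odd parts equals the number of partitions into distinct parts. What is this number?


Computing partitions of 29 into odd parts (1, 3, 5, ...):
Using the generating function prod_{k>=0} 1/(1-x^(2k+1)),
the count is 256

256


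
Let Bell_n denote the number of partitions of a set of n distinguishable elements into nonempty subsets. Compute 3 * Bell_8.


Bell_8 can be computed from the Bell triangle or from Dobinski's identity Bell_n = (1/e) * sum_{k>=0} k^n / k!.
Computing Bell_8 = 4140.
Then 3 * 4140 = 12420.

12420


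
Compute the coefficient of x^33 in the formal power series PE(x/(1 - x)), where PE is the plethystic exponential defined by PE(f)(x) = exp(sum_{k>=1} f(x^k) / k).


For f(x) = x/(1 - x) we have
sum_{k>=1} f(x^k) / k = sum_{k>=1} (1/k) * x^k / (1 - x^k) = sum_{k, m >= 1} x^(k m) / k,
which after exponentiating simplifies to
PE(x/(1 - x)) = prod_{k>=1} 1 / (1 - x^k).
This is the generating function for the partition function p(n), so the coefficient of x^33 is p(33).
Computing p(33) by dynamic programming over parts 1, 2, ..., 33: p(33) = 10143.

10143


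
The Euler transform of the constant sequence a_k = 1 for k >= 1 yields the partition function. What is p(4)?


The Euler transform converts the sequence a_k = 1 into the number of integer partitions.
Using the recurrence or dynamic programming:
p(4) = 5

5


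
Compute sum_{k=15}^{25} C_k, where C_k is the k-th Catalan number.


C_15 through C_25: 9694845, 35357670, 129644790, 477638700, 1767263190, 6564120420, 24466267020, 91482563640, 343059613650, 1289904147324, 4861946401452
Sum = 9694845 + 35357670 + 129644790 + 477638700 + 1767263190 + 6564120420 + 24466267020 + 91482563640 + 343059613650 + 1289904147324 + 4861946401452
= 6619842712701

6619842712701


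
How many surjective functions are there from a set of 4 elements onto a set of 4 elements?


By inclusion-exclusion on which target elements are missed, the number of surjections from an n-set onto a k-set is
surj(n, k) = sum_{j=0}^{k} (-1)^j C(k, j) (k - j)^n.
Equivalently surj(n, k) = k! * S(n, k), where S(n, k) is the Stirling number of the second kind.
For n = 4, k = 4:
S(4, 4) = 1, so
surj = 4! * 1 = 24 * 1 = 24.

24


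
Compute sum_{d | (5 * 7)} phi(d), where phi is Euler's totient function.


First, 5 * 7 = 35. One classical identity is sum_{d | n} phi(d) = n (each k in [1, n] has a unique gcd with n, and among the k's with gcd(k, n) = n/d there are phi(d) of them). So the sum equals 35. We also verify directly:
Divisors of 35: 1, 5, 7, 35.
phi values: 1, 4, 6, 24.
Sum = 35.

35


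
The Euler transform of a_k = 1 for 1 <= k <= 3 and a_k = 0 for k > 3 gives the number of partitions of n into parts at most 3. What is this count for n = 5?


Partitions of 5 into parts at most 3:
Using generating function (1-x)^(-1)(1-x^2)^(-1)(1-x^3)^(-1),
the coefficient of x^5 = 5

5


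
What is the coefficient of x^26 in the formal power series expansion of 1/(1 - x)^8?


The negative binomial / multiset identity is
1/(1 - x)^r = sum_{k>=0} C(k + r - 1, r - 1) x^k.
Here r = 8 and k = 26, so the coefficient is
C(26 + 7, 7) = C(33, 7)
= 4272048

4272048


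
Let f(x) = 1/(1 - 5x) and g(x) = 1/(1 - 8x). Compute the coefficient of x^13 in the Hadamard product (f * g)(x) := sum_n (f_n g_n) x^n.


f has coefficients f_k = 5^k and g has coefficients g_k = 8^k, so the Hadamard product has coefficient (f*g)_k = 5^k * 8^k = 40^k.
For k = 13: 40^13 = 671088640000000000000.

671088640000000000000


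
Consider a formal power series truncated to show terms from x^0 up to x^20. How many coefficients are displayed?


From x^0 to x^20 inclusive, the count is 20 - 0 + 1 = 21.

21


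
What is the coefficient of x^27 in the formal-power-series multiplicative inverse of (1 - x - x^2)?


Let the inverse be f(x) = sum_{k>=0} a_k x^k. From f(x) * (1 - x - x^2) = 1 and matching coefficients:
 x^0: a_0 = 1.
 x^1: a_1 - a_0 = 0, so a_1 = 1.
 x^k (k >= 2): a_k - a_{k-1} - a_{k-2} = 0, i.e. a_k = a_{k-1} + a_{k-2}.
This is the Fibonacci-type recurrence shifted so that a_0 = a_1 = 1.
Iterating: a_0=1, a_1=1, a_2=2, a_3=3, a_4=5, a_5=8, a_6=13, a_7=21, a_8=34, a_9=55, ...
a_27 = 317811.

317811


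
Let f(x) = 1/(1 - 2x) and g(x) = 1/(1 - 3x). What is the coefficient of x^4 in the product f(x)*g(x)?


The coefficient of x^n in f*g is the Cauchy product: sum_{k=0}^{n} a^k * b^(n-k).
With a=2, b=3, n=4:
sum_{k=0}^{4} 2^k * 3^(4-k)
= 211

211


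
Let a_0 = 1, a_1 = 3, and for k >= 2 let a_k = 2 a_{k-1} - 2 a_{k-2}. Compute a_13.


Iterating the recurrence forward:
a_0 = 1
a_1 = 3
a_2 = 2*3 - 2*1 = 4
a_3 = 2*4 - 2*3 = 2
a_4 = 2*2 - 2*4 = -4
a_5 = 2*-4 - 2*2 = -12
a_6 = 2*-12 - 2*-4 = -16
a_7 = 2*-16 - 2*-12 = -8
a_8 = 2*-8 - 2*-16 = 16
a_9 = 2*16 - 2*-8 = 48
a_10 = 2*48 - 2*16 = 64
a_11 = 2*64 - 2*48 = 32
a_12 = 2*32 - 2*64 = -64
a_13 = 2*-64 - 2*32 = -192
So a_13 = -192.

-192


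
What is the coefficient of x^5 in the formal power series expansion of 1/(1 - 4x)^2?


The general identity 1/(1 - c x)^r = sum_{k>=0} c^k C(k + r - 1, r - 1) x^k follows by substituting y = c x into 1/(1 - y)^r = sum_{k>=0} C(k + r - 1, r - 1) y^k.
For c = 4, r = 2, k = 5:
4^5 * C(6, 1) = 1024 * 6 = 6144.

6144


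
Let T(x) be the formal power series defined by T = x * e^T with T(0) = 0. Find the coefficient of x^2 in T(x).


Apply the Lagrange inversion formula: if T = x * phi(T) with phi(t) = e^t, then
[x^n] T = (1/n) [t^(n-1)] phi(t)^n = (1/n) [t^(n-1)] e^(n t) = (1/n) * n^(n-1) / (n-1)! = n^(n-1) / n!.
When c = 1 this is the Cayley count of rooted labeled trees on n vertices, divided by n!.
For n = 2: 2^1 / 2! = 2/2 = 1.

1


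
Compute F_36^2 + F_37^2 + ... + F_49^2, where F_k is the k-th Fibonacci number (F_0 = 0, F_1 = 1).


There is a standard identity sum_{k=0}^{N} F_k^2 = F_N * F_{N+1} (proved inductively from the telescoping relation F_k^2 = F_k F_{k+1} - F_{k-1} F_k). Then
sum_{k=36}^{49} F_k^2 = F_49 F_50 - F_35 F_36.
Computing: F_49 = 7778742049, F_50 = 12586269025, F_35 = 9227465, F_36 = 14930352.
Sum = 7778742049 * 12586269025 - 9227465 * 14930352 = 97905202335493214545.

97905202335493214545


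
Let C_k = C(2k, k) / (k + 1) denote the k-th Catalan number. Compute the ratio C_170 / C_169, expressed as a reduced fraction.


Using C_k = (2k)! / (k! (k+1)!), the ratio C_{k+1}/C_k simplifies to
C_{k+1}/C_k = [(2k+2)! / ((k+1)! (k+2)!)] * [k! (k+1)! / (2k)!]
 = (2k+2)(2k+1) / ((k+1)(k+2)) = 2(2k+1) / (k+2).
For k = 169: 2(2*169 + 1) / (169 + 2) = 678/171 = 226/57.

226/57


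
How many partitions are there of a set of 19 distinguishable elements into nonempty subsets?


Bell_19 can be computed from the Bell triangle or from Dobinski's identity Bell_n = (1/e) * sum_{k>=0} k^n / k!.
Computing Bell_19 = 5832742205057.

5832742205057


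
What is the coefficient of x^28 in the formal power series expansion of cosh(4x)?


The Maclaurin series is cosh(t) = sum_{m>=0} t^(2m) / (2m)!, so substituting t = 4x, only even powers of x are nonzero, with coefficient of x^(2m) equal to 4^(2m) / (2m)!.
For x^28 the coefficient is 4^28/28! = 72057594037927936/304888344611713860501504000000 = 2147483648/9086380738369043484375.

2147483648/9086380738369043484375


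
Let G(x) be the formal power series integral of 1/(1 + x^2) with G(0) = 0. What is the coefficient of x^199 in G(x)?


1/(1 + x^2) = sum_{j>=0} (-1)^j x^(2j). Integrating termwise with G(0) = 0:
G(x) = sum_{j>=0} (-1)^j x^(2j+1) / (2j+1) = arctan(x).
Only odd powers are nonzero. For x^199 write 199 = 2*99 + 1, giving
(-1)^99 / 199 = -1/199 = -1/199.

-1/199


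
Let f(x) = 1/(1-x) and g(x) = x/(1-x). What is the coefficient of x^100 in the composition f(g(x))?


First simplify the composition: f(g(x)) = 1/(1 - x/(1-x)) = (1-x)/((1-x) - x) = (1-x)/(1-2x).
Now extract the coefficient. Write (1-x)/(1-2x) = 1/(1-2x) - x/(1-2x).
The coefficient of x^n in 1/(1-2x) is 2^n, and in x/(1-2x) is 2^(n-1) (for n >= 1).
So the coefficient of x^100 is 2^100 - 2^99 = 1267650600228229401496703205376 - 633825300114114700748351602688 = 633825300114114700748351602688.

633825300114114700748351602688


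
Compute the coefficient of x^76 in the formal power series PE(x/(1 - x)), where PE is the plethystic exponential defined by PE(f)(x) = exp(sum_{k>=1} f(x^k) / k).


For f(x) = x/(1 - x) we have
sum_{k>=1} f(x^k) / k = sum_{k>=1} (1/k) * x^k / (1 - x^k) = sum_{k, m >= 1} x^(k m) / k,
which after exponentiating simplifies to
PE(x/(1 - x)) = prod_{k>=1} 1 / (1 - x^k).
This is the generating function for the partition function p(n), so the coefficient of x^76 is p(76).
Computing p(76) by dynamic programming over parts 1, 2, ..., 76: p(76) = 9289091.

9289091


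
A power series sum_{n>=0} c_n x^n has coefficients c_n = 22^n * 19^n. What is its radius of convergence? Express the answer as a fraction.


By the root test (Cauchy-Hadamard), the radius is R = 1 / limsup_n |c_n|^(1/n).
Here |c_n|^(1/n) = (22^n * 19^n)^(1/n) = 22 * 19 = 418 for all n.
So R = 1/418 = 1/418.

1/418


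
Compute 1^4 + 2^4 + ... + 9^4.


This power sum has a closed form given by Faulhaber's formula
sum_{k=1}^{m} k^p = (1 / (p + 1)) * sum_{j=0}^{p} C(p + 1, j) B_j m^(p + 1 - j),
but for small m direct computation is fastest:
1 + 16 + 81 + 256 + 625 + 1296 + 2401 + 4096 + 6561 = 15333.

15333


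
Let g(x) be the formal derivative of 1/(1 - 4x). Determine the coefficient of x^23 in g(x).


Differentiate termwise: d/dx sum_{k>=0} 4^k x^k = sum_{k>=1} k 4^k x^(k-1) = sum_{j>=0} (j+1) 4^(j+1) x^j.
Equivalently, d/dx [1/(1 - 4x)] = 4/(1 - 4x)^2.
For j = 23: 24 * 4^24 = 24 * 281474976710656 = 6755399441055744.

6755399441055744


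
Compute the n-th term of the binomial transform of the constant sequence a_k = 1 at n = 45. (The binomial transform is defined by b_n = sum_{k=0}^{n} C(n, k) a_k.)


With a_k = 1 for all k, b_n = sum_{k=0}^{n} C(n, k) = 2^n by the binomial theorem.
For n = 45: 2^45 = 35184372088832.

35184372088832


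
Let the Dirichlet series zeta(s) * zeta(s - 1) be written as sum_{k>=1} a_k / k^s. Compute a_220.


Convolution gives a_k = sum_{d | k} d * 1 = sum_{d | k} d = sigma(k), the sum of positive divisors of k.
For k = 220, the divisors are 1, 2, 4, 5, 10, 11, 20, 22, 44, 55, 110, 220, so
sigma(220) = 1 + 2 + 4 + 5 + 10 + 11 + 20 + 22 + 44 + 55 + 110 + 220 = 504.

504


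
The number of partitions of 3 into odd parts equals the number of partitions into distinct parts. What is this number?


Computing partitions of 3 into odd parts (1, 3, 5, ...):
Using the generating function prod_{k>=0} 1/(1-x^(2k+1)),
the count is 2

2


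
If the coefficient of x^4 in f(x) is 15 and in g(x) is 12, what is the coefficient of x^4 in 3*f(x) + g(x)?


Scalar multiplication scales coefficients: 3 * 15 = 45.
Then add the g coefficient: 45 + 12
= 57

57


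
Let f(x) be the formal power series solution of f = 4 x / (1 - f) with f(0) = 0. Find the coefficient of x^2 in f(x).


Apply Lagrange inversion: f = 4 x * phi(f) with phi(t) = 1/(1 - t), so
[x^n] f = 4^n * (1/n) [t^(n-1)] phi(t)^n = 4^n * (1/n) [t^(n-1)] (1 - t)^(-n) = 4^n * (1/n) C(2n - 2, n - 1) = 4^n * C_{n-1}.
For n = 2: C_1 = C(2, 1) / 2 = 2/2 = 1.
With the 4^2 = 16 factor, the coefficient is 16 * 1 = 16.

16


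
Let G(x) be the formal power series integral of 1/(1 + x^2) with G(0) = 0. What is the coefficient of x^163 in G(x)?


1/(1 + x^2) = sum_{j>=0} (-1)^j x^(2j). Integrating termwise with G(0) = 0:
G(x) = sum_{j>=0} (-1)^j x^(2j+1) / (2j+1) = arctan(x).
Only odd powers are nonzero. For x^163 write 163 = 2*81 + 1, giving
(-1)^81 / 163 = -1/163 = -1/163.

-1/163


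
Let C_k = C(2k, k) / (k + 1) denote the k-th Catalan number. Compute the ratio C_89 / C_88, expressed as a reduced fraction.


Using C_k = (2k)! / (k! (k+1)!), the ratio C_{k+1}/C_k simplifies to
C_{k+1}/C_k = [(2k+2)! / ((k+1)! (k+2)!)] * [k! (k+1)! / (2k)!]
 = (2k+2)(2k+1) / ((k+1)(k+2)) = 2(2k+1) / (k+2).
For k = 88: 2(2*88 + 1) / (88 + 2) = 354/90 = 59/15.

59/15


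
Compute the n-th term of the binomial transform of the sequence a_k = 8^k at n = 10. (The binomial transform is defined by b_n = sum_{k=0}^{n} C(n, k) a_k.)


With a_k = 8^k, b_n = sum_{k=0}^{n} C(n, k) 8^k = (1 + 8)^n by the binomial theorem.
For n = 10: (1 + 8)^10 = 9^10 = 3486784401.

3486784401


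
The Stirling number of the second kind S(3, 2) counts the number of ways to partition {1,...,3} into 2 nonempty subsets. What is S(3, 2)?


Using the explicit formula S(n,k) = (1/k!) sum_{j=0}^{k} (-1)^(k-j) C(k,j) j^n:
S(3, 2) = 3
Equivalently, S(n,k) is n! times the coefficient of x^n in the EGF (e^x - 1)^k / k!.

3


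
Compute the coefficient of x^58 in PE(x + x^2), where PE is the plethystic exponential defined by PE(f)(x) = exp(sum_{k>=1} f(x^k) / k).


With f(x) = x + x^2, the exponent is sum_{k>=1} (x^k + x^(2k)) / k = -ln(1 - x) - ln(1 - x^2). Exponentiating:
PE(x + x^2) = 1 / ((1 - x)(1 - x^2)).
This is the generating function for partitions of n into parts of size 1 or 2. The number of 2's can be any j in 0..29, and the rest are 1's, so
[x^58] = floor(58/2) + 1 = 30.

30


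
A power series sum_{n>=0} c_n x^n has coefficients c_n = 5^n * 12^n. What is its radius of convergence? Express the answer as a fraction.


By the root test (Cauchy-Hadamard), the radius is R = 1 / limsup_n |c_n|^(1/n).
Here |c_n|^(1/n) = (5^n * 12^n)^(1/n) = 5 * 12 = 60 for all n.
So R = 1/60 = 1/60.

1/60


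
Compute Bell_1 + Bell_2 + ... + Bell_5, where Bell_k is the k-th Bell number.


Recall Bell_k counts set partitions of a k-set (with Bell_0 = 1 by convention).
Bell_1 through Bell_5: 1, 2, 5, 15, 52
Sum = 1 + 2 + 5 + 15 + 52 = 75.

75


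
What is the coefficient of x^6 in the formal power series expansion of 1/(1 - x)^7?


The expansion 1/(1 - x)^r = sum_{k>=0} C(k + r - 1, r - 1) x^k follows from the multiset / negative-binomial theorem (or from repeated differentiation of the geometric series).
For r = 7 and k = 6:
C(12, 6) = 479001600 / (720 * 720) = 924.

924


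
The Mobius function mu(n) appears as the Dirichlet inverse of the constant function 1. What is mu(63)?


63 has a squared prime factor, so mu(63) = 0.
Factorization reveals a repeated prime.

0


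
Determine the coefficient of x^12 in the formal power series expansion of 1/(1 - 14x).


The geometric series identity gives 1/(1 - c x) = sum_{k>=0} c^k x^k, so the coefficient of x^k is c^k.
Here c = 14 and k = 12.
Computing: 14^12 = 56693912375296

56693912375296


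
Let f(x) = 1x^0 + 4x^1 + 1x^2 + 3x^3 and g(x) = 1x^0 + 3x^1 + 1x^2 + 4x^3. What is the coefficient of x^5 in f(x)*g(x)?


Cauchy product at x^5:
1*4 + 3*1
= 7

7


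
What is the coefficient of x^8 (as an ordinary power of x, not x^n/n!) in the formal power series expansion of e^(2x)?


The exponential series is e^y = sum_{k>=0} y^k / k!. Substituting y = 2x gives
e^(2x) = sum_{k>=0} 2^k x^k / k!.
So the coefficient of x^n is a^n/n! with a = 2, n = 8:
2^8 / 8! = 256/40320 = 2/315

2/315


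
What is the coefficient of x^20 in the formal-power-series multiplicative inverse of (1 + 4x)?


The inverse is 1/(1 + 4x). Apply the geometric identity 1/(1 - y) = sum_{k>=0} y^k with y = -4x:
1/(1 + 4x) = sum_{k>=0} (-4)^k x^k.
So the coefficient of x^20 is (-4)^20 = 1099511627776.

1099511627776


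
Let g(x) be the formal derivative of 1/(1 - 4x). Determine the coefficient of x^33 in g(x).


Differentiate termwise: d/dx sum_{k>=0} 4^k x^k = sum_{k>=1} k 4^k x^(k-1) = sum_{j>=0} (j+1) 4^(j+1) x^j.
Equivalently, d/dx [1/(1 - 4x)] = 4/(1 - 4x)^2.
For j = 33: 34 * 4^34 = 34 * 295147905179352825856 = 10035028776097996079104.

10035028776097996079104
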